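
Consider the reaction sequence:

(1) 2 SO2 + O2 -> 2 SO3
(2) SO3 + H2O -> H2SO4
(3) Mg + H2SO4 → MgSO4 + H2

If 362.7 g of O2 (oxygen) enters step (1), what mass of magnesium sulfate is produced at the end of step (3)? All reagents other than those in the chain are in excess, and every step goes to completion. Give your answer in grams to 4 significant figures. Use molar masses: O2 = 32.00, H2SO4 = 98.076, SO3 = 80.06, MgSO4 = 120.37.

n(O2) = 362.7 / 32.00 = 11.334 mol.
Reaction (1): O2→SO3 ratio 1:2 ⇒ n(SO3) = 22.669 mol.
Reaction (2): SO3→H2SO4 ratio 1:1 ⇒ n(H2SO4) = 22.669 mol.
Reaction (3): H2SO4→MgSO4 ratio 1:1 ⇒ n(MgSO4) = 22.669 mol.
Mass of MgSO4 = 22.669 × 120.37 = 2728.6 g.

2729 g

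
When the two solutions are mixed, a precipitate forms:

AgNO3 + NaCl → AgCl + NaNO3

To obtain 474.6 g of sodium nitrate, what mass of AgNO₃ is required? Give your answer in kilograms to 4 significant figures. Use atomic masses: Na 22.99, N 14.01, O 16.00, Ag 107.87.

M(NaNO3) = 22.99 + 14.01 + 3(16.00) = 85.00 g/mol.
M(AgNO3) = 107.87 + 14.01 + 3(16.00) = 169.88 g/mol.
n(NaNO3) = 474.60 g / 85.00 g/mol = 5.5835 mol.
From the equation the NaNO3:AgNO3 mole ratio is 1:1, so n(AgNO3) = 5.5835 × 1/1 = 5.5835 mol.
Mass of AgNO3 = 5.5835 mol × 169.88 g/mol = 948.53 g.
Converting to kg: 948.53 g = 0.9485 kg.

0.9485 kg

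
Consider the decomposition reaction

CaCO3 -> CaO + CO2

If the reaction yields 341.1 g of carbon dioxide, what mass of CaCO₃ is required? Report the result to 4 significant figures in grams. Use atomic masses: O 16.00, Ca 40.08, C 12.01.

775.7 g

M(CO2) = 12.01 + 2(16.00) = 44.01 g/mol.
M(CaCO3) = 40.08 + 12.01 + 3(16.00) = 100.09 g/mol.
n(CO2) = 341.10 g / 44.01 g/mol = 7.7505 mol.
From the equation the CO2:CaCO3 mole ratio is 1:1, so n(CaCO3) = 7.7505 × 1/1 = 7.7505 mol.
Mass of CaCO3 = 7.7505 mol × 100.09 g/mol = 775.75 g.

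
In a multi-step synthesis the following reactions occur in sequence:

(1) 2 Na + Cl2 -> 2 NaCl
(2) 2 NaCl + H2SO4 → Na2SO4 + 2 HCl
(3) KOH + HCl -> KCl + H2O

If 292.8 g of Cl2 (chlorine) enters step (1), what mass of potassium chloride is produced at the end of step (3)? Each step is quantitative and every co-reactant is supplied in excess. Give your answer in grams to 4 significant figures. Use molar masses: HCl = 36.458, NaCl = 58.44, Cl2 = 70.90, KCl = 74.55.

n(Cl2) = 292.8 / 70.90 = 4.1298 mol.
Reaction (1): Cl2→NaCl ratio 1:2 ⇒ n(NaCl) = 8.2595 mol.
Reaction (2): NaCl→HCl ratio 2:2 ⇒ n(HCl) = 8.2595 mol.
Reaction (3): HCl→KCl ratio 1:1 ⇒ n(KCl) = 8.2595 mol.
Mass of KCl = 8.2595 × 74.55 = 615.75 g.

615.7 g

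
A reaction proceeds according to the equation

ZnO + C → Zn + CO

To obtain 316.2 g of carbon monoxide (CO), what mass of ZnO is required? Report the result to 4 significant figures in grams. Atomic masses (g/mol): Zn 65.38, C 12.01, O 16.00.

918.7 g

M(CO) = 12.01 + 16.00 = 28.01 g/mol.
M(ZnO) = 65.38 + 16.00 = 81.38 g/mol.
n(CO) = 316.20 g / 28.01 g/mol = 11.289 mol.
From the equation the CO:ZnO mole ratio is 1:1, so n(ZnO) = 11.289 × 1/1 = 11.289 mol.
Mass of ZnO = 11.289 mol × 81.38 g/mol = 918.68 g.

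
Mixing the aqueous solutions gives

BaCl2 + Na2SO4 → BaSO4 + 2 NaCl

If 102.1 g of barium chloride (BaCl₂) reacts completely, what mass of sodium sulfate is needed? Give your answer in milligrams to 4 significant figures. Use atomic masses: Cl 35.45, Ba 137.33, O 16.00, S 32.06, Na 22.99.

69650 mg

M(BaCl2) = 137.33 + 2(35.45) = 208.23 g/mol.
M(Na2SO4) = 2(22.99) + 32.06 + 4(16.00) = 142.04 g/mol.
n(BaCl2) = 102.10 g / 208.23 g/mol = 0.49032 mol.
From the equation the BaCl2:Na2SO4 mole ratio is 1:1, so n(Na2SO4) = 0.49032 × 1/1 = 0.49032 mol.
Mass of Na2SO4 = 0.49032 mol × 142.04 g/mol = 69.646 g.
Converting to mg: 69.646 g = 69650 mg.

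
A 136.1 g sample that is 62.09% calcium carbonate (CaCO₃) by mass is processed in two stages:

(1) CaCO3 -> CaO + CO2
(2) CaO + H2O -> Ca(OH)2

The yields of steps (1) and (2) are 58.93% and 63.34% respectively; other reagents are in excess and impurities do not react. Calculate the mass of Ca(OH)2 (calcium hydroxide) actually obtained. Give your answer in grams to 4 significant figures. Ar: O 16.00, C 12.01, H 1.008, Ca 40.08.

23.35 g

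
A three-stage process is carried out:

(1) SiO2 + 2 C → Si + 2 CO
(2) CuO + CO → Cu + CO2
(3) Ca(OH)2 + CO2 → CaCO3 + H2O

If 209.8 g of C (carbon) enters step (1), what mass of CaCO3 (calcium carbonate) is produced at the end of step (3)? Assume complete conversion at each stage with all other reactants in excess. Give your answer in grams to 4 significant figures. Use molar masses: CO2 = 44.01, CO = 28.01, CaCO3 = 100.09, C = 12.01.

n(C) = 209.8 / 12.01 = 17.469 mol.
Reaction (1): C→CO ratio 2:2 ⇒ n(CO) = 17.469 mol.
Reaction (2): CO→CO2 ratio 1:1 ⇒ n(CO2) = 17.469 mol.
Reaction (3): CO2→CaCO3 ratio 1:1 ⇒ n(CaCO3) = 17.469 mol.
Mass of CaCO3 = 17.469 × 100.09 = 1748.4 g.

1748 g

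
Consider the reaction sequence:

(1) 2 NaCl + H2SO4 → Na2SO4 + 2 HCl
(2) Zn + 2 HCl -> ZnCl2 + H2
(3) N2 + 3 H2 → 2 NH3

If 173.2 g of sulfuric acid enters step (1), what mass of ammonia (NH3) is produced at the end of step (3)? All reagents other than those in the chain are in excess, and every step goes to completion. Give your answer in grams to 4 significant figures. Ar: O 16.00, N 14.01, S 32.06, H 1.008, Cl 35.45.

20.05 g

M(H2SO4) = 2(1.008) + 32.06 + 4(16.00) = 98.076 g/mol.
M(NH3) = 14.01 + 3(1.008) = 17.034 g/mol.
n(H2SO4) = 173.2 / 98.076 = 1.7660 mol.
Reaction (1): H2SO4→HCl ratio 1:2 ⇒ n(HCl) = 3.5320 mol.
Reaction (2): HCl→H2 ratio 2:1 ⇒ n(H2) = 1.7660 mol.
Reaction (3): H2→NH3 ratio 3:2 ⇒ n(NH3) = 1.1773 mol.
Mass of NH3 = 1.1773 × 17.034 = 20.054 g.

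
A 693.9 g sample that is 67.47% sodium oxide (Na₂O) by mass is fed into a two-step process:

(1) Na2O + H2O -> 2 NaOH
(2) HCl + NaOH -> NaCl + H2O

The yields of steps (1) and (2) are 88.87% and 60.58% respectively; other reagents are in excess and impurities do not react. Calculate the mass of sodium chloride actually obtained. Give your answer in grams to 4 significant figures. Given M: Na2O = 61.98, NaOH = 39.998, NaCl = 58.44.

475.3 g

Pure Na2O = 693.9 × 0.6747 = 468.17 g.
n(Na2O) = 468.17 / 61.98 = 7.5536 mol.
Step 1 (Na2O:NaOH = 1:2): theoretical n(NaOH) = 15.107 mol; at 88.87% yield, n(NaOH) = 13.426 mol.
Step 2 (NaOH:NaCl = 1:1): theoretical n(NaCl) = 13.426 mol, so theoretical mass = 13.426 × 58.44 = 784.61 g.
At 60.58% yield, actual mass of NaCl = 784.61 × 0.6058 = 475.31 g.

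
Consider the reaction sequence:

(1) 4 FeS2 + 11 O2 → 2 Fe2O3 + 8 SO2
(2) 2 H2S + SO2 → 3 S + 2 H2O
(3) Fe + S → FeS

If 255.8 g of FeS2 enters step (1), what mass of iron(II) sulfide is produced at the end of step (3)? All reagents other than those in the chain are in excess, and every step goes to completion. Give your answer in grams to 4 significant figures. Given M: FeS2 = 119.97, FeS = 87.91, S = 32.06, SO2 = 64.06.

1125 g

n(FeS2) = 255.8 / 119.97 = 2.1322 mol.
Reaction (1): FeS2→SO2 ratio 4:8 ⇒ n(SO2) = 4.2644 mol.
Reaction (2): SO2→S ratio 1:3 ⇒ n(S) = 12.793 mol.
Reaction (3): S→FeS ratio 1:1 ⇒ n(FeS) = 12.793 mol.
Mass of FeS = 12.793 × 87.91 = 1124.7 g.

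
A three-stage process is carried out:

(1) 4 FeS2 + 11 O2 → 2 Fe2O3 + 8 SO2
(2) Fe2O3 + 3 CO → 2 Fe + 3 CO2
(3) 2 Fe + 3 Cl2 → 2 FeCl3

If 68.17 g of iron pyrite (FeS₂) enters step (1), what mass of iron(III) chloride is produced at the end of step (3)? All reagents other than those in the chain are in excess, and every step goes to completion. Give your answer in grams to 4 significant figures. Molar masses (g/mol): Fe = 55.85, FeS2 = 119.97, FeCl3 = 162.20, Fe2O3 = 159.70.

92.17 g

n(FeS2) = 68.17 / 119.97 = 0.56823 mol.
Reaction (1): FeS2→Fe2O3 ratio 4:2 ⇒ n(Fe2O3) = 0.28411 mol.
Reaction (2): Fe2O3→Fe ratio 1:2 ⇒ n(Fe) = 0.56823 mol.
Reaction (3): Fe→FeCl3 ratio 2:2 ⇒ n(FeCl3) = 0.56823 mol.
Mass of FeCl3 = 0.56823 × 162.20 = 92.166 g.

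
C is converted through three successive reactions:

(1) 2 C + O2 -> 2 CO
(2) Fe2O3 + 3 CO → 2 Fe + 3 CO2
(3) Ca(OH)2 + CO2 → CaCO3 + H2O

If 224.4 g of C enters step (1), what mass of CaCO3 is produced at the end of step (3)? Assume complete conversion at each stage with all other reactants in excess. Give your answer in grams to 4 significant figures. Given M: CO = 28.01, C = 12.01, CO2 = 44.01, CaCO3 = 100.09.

n(C) = 224.4 / 12.01 = 18.684 mol.
Reaction (1): C→CO ratio 2:2 ⇒ n(CO) = 18.684 mol.
Reaction (2): CO→CO2 ratio 3:3 ⇒ n(CO2) = 18.684 mol.
Reaction (3): CO2→CaCO3 ratio 1:1 ⇒ n(CaCO3) = 18.684 mol.
Mass of CaCO3 = 18.684 × 100.09 = 1870.1 g.

1870 g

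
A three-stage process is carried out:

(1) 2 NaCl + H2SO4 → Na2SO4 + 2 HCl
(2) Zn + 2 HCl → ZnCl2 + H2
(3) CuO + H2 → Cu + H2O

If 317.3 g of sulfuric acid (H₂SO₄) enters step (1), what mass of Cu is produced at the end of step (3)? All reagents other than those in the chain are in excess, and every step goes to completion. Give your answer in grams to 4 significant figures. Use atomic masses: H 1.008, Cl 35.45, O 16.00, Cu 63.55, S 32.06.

205.6 g

M(H2SO4) = 2(1.008) + 32.06 + 4(16.00) = 98.076 g/mol.
M(Cu) = 63.55 g/mol.
n(H2SO4) = 317.3 / 98.076 = 3.2352 mol.
Reaction (1): H2SO4→HCl ratio 1:2 ⇒ n(HCl) = 6.4705 mol.
Reaction (2): HCl→H2 ratio 2:1 ⇒ n(H2) = 3.2352 mol.
Reaction (3): H2→Cu ratio 1:1 ⇒ n(Cu) = 3.2352 mol.
Mass of Cu = 3.2352 × 63.55 = 205.60 g.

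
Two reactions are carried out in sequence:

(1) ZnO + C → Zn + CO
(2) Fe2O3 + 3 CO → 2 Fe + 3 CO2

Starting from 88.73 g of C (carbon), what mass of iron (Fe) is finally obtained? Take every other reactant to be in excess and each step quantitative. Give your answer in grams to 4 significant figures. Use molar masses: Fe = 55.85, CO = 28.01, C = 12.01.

275.1 g

n(C) = 88.730 / 12.01 = 7.3880 mol.
Step 1 gives a 1:1 ratio of C to CO, so n(CO) = 7.3880 mol.
In step 2 the CO:Fe ratio is 3:2, so n(Fe) = 4.9253 mol.
Mass of Fe = 4.9253 × 55.85 = 275.08 g.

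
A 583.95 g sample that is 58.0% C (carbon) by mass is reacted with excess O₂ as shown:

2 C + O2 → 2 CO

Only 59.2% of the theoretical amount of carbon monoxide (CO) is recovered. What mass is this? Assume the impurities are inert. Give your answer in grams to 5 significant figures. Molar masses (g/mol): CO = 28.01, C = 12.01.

Pure C available = 583.95 g × 0.580 = 338.691 g.
n(C) = 338.691 g / 12.01 g/mol = 28.2007 mol.
From the equation the C:CO mole ratio is 2:2, so n(CO) = 28.2007 × 2/2 = 28.2007 mol.
Mass of CO = 28.2007 mol × 28.01 g/mol = 789.903 g.
Actual mass collected = 789.903 g × 0.592 = 467.623 g.

467.62 g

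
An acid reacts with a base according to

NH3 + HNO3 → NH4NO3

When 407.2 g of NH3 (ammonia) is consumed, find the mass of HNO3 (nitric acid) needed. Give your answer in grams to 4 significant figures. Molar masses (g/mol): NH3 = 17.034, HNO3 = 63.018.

n(NH3) = 407.20 g / 17.034 g/mol = 23.905 mol.
From the equation the NH3:HNO3 mole ratio is 1:1, so n(HNO3) = 23.905 × 1/1 = 23.905 mol.
Mass of HNO3 = 23.905 mol × 63.018 g/mol = 1506.5 g.

1506 g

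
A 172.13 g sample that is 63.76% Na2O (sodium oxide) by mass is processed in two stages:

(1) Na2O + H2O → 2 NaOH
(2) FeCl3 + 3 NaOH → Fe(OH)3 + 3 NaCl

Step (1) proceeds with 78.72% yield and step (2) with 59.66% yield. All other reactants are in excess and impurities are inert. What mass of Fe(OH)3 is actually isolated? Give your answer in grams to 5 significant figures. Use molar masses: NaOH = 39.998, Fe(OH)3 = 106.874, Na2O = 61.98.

Pure Na2O = 172.13 × 0.6376 = 109.750 g.
n(Na2O) = 109.750 / 61.98 = 1.77073 mol.
Step 1 (Na2O:NaOH = 1:2): theoretical n(NaOH) = 3.54147 mol; at 78.72% yield, n(NaOH) = 2.78784 mol.
Step 2 (NaOH:Fe(OH)3 = 3:1): theoretical n(Fe(OH)3) = 0.929281 mol, so theoretical mass = 0.929281 × 106.874 = 99.3160 g.
At 59.66% yield, actual mass of Fe(OH)3 = 99.3160 × 0.5966 = 59.2519 g.

59.252 g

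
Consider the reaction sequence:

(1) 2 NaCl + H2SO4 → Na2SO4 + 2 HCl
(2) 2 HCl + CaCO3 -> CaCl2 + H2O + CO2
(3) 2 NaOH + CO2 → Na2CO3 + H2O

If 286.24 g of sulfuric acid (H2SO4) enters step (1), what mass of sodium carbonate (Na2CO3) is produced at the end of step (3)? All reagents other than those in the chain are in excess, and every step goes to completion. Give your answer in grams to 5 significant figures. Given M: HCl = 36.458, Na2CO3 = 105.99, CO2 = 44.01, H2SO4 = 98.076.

n(H2SO4) = 286.24 / 98.076 = 2.91855 mol.
Reaction (1): H2SO4→HCl ratio 1:2 ⇒ n(HCl) = 5.83711 mol.
Reaction (2): HCl→CO2 ratio 2:1 ⇒ n(CO2) = 2.91855 mol.
Reaction (3): CO2→Na2CO3 ratio 1:1 ⇒ n(Na2CO3) = 2.91855 mol.
Mass of Na2CO3 = 2.91855 × 105.99 = 309.337 g.

309.34 g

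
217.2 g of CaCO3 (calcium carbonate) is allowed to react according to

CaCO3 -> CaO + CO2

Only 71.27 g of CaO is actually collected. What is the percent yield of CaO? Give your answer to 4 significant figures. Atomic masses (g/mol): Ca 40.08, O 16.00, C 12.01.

58.56 %

M(CaCO3) = 40.08 + 12.01 + 3(16.00) = 100.09 g/mol.
M(CaO) = 40.08 + 16.00 = 56.08 g/mol.
n(CaCO3) = 217.20 g / 100.09 g/mol = 2.1700 mol.
From the equation the CaCO3:CaO mole ratio is 1:1, so n(CaO) = 2.1700 × 1/1 = 2.1700 mol.
Mass of CaO = 2.1700 mol × 56.08 g/mol = 121.70 g.
This is the theoretical yield. Percent yield = 71.27 g / 121.70 g × 100% = 58.564%.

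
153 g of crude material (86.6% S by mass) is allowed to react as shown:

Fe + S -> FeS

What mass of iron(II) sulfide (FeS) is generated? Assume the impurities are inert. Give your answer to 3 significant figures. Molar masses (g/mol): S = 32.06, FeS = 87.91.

Mass of pure S = 153 g × 0.866 = 132.5 g.
n(S) = 132.5 g / 32.06 g/mol = 4.133 mol.
From the equation the S:FeS mole ratio is 1:1, so n(FeS) = 4.133 × 1/1 = 4.133 mol.
Mass of FeS = 4.133 mol × 87.91 g/mol = 363.3 g.

363 g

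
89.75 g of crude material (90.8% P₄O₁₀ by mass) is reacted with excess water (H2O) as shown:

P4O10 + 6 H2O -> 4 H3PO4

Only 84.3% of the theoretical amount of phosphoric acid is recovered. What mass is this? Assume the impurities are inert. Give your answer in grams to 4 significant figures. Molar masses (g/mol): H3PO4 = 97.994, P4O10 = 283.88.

94.86 g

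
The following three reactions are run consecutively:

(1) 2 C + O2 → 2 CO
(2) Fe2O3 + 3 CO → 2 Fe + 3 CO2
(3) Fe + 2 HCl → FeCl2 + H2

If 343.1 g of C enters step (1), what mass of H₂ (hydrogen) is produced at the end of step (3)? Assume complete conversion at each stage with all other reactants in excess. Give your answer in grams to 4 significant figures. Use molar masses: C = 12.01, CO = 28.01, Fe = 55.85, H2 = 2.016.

38.40 g

n(C) = 343.1 / 12.01 = 28.568 mol.
Reaction (1): C→CO ratio 2:2 ⇒ n(CO) = 28.568 mol.
Reaction (2): CO→Fe ratio 3:2 ⇒ n(Fe) = 19.045 mol.
Reaction (3): Fe→H2 ratio 1:1 ⇒ n(H2) = 19.045 mol.
Mass of H2 = 19.045 × 2.016 = 38.395 g.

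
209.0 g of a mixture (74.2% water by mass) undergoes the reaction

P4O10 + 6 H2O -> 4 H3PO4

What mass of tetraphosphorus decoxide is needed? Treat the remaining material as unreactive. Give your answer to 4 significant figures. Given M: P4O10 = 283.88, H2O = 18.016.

407.3 g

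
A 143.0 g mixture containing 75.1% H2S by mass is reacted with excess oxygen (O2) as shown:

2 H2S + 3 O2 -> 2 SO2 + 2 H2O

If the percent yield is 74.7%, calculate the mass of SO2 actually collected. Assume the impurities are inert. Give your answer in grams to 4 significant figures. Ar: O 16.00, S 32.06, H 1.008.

Pure H2S available = 143.0 g × 0.751 = 107.39 g.
M(H2S) = 2(1.008) + 32.06 = 34.076 g/mol.
M(SO2) = 32.06 + 2(16.00) = 64.06 g/mol.
n(H2S) = 107.39 g / 34.076 g/mol = 3.1516 mol.
From the equation the H2S:SO2 mole ratio is 2:2, so n(SO2) = 3.1516 × 2/2 = 3.1516 mol.
Mass of SO2 = 3.1516 mol × 64.06 g/mol = 201.89 g.
Actual mass collected = 201.89 g × 0.747 = 150.81 g.

150.8 g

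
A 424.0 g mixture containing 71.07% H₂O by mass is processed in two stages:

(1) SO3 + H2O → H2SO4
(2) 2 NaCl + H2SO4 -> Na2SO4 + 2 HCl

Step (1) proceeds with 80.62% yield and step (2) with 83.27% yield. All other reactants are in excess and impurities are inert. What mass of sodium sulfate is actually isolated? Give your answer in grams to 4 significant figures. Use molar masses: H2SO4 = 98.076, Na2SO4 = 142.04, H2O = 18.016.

1595 g

Pure H2O = 424.0 × 0.7107 = 301.34 g.
n(H2O) = 301.34 / 18.016 = 16.726 mol.
Step 1 (H2O:H2SO4 = 1:1): theoretical n(H2SO4) = 16.726 mol; at 80.62% yield, n(H2SO4) = 13.485 mol.
Step 2 (H2SO4:Na2SO4 = 1:1): theoretical n(Na2SO4) = 13.485 mol, so theoretical mass = 13.485 × 142.04 = 1915.3 g.
At 83.27% yield, actual mass of Na2SO4 = 1915.3 × 0.8327 = 1594.9 g.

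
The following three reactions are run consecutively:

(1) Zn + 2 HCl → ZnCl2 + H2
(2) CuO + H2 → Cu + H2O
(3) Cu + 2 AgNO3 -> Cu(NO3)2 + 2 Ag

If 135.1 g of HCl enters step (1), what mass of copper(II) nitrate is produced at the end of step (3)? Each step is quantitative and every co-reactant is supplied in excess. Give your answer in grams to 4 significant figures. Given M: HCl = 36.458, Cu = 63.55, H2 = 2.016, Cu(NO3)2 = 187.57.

347.5 g

n(HCl) = 135.1 / 36.458 = 3.7056 mol.
Reaction (1): HCl→H2 ratio 2:1 ⇒ n(H2) = 1.8528 mol.
Reaction (2): H2→Cu ratio 1:1 ⇒ n(Cu) = 1.8528 mol.
Reaction (3): Cu→Cu(NO3)2 ratio 1:1 ⇒ n(Cu(NO3)2) = 1.8528 mol.
Mass of Cu(NO3)2 = 1.8528 × 187.57 = 347.53 g.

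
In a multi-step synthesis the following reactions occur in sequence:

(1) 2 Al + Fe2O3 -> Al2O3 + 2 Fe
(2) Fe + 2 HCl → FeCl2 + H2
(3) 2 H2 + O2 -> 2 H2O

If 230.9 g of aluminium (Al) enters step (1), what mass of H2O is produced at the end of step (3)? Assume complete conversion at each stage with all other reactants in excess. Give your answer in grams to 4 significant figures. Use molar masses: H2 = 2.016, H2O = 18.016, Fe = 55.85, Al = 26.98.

154.2 g

n(Al) = 230.9 / 26.98 = 8.5582 mol.
Reaction (1): Al→Fe ratio 2:2 ⇒ n(Fe) = 8.5582 mol.
Reaction (2): Fe→H2 ratio 1:1 ⇒ n(H2) = 8.5582 mol.
Reaction (3): H2→H2O ratio 2:2 ⇒ n(H2O) = 8.5582 mol.
Mass of H2O = 8.5582 × 18.016 = 154.18 g.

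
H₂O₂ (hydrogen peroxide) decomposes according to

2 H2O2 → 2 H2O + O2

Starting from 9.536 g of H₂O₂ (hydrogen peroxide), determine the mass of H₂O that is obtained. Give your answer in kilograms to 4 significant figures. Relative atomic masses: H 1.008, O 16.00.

M(H2O2) = 2(1.008) + 2(16.00) = 34.016 g/mol.
M(H2O) = 2(1.008) + 16.00 = 18.016 g/mol.
n(H2O2) = 9.5360 g / 34.016 g/mol = 0.28034 mol.
From the equation the H2O2:H2O mole ratio is 2:2, so n(H2O) = 0.28034 × 2/2 = 0.28034 mol.
Mass of H2O = 0.28034 mol × 18.016 g/mol = 5.0506 g.
Converting to kg: 5.0506 g = 0.005051 kg.

0.005051 kg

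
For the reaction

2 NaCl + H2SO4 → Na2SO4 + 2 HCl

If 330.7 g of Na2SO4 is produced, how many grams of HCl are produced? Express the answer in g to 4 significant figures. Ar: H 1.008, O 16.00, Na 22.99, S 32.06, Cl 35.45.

169.8 g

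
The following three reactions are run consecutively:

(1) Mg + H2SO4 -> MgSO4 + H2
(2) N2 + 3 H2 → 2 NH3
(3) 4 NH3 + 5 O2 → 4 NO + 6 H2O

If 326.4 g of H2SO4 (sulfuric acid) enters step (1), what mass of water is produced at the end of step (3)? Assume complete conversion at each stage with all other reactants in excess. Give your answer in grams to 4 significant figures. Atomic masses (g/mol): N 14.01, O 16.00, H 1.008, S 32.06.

59.96 g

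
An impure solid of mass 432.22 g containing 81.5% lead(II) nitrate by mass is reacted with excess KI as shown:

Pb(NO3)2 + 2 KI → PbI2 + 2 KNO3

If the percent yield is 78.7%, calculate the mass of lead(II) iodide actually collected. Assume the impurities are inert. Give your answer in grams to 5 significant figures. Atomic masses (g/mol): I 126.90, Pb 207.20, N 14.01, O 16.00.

Pure Pb(NO3)2 available = 432.22 g × 0.815 = 352.259 g.
M(Pb(NO3)2) = 207.20 + 2(14.01) + 6(16.00) = 331.22 g/mol.
M(PbI2) = 207.20 + 2(126.90) = 461.00 g/mol.
n(Pb(NO3)2) = 352.259 g / 331.22 g/mol = 1.06352 mol.
From the equation the Pb(NO3)2:PbI2 mole ratio is 1:1, so n(PbI2) = 1.06352 × 1/1 = 1.06352 mol.
Mass of PbI2 = 1.06352 mol × 461.00 g/mol = 490.283 g.
Actual mass collected = 490.283 g × 0.787 = 385.853 g.

385.85 g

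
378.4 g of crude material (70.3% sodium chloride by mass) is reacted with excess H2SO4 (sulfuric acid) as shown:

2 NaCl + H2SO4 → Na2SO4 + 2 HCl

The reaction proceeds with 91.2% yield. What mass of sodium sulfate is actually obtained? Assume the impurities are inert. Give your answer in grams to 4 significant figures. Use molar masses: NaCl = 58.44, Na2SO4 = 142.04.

294.8 g

Pure NaCl available = 378.4 g × 0.703 = 266.02 g.
n(NaCl) = 266.02 g / 58.44 g/mol = 4.5519 mol.
From the equation the NaCl:Na2SO4 mole ratio is 2:1, so n(Na2SO4) = 4.5519 × 1/2 = 2.2760 mol.
Mass of Na2SO4 = 2.2760 mol × 142.04 g/mol = 323.28 g.
Actual mass collected = 323.28 g × 0.912 = 294.83 g.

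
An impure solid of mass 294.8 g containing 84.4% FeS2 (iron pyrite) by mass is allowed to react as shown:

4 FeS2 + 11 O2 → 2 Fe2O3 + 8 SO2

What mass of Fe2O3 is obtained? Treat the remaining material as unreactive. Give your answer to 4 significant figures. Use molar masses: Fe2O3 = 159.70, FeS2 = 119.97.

165.6 g

Mass of pure FeS2 = 294.8 g × 0.844 = 248.81 g.
n(FeS2) = 248.81 g / 119.97 g/mol = 2.0739 mol.
From the equation the FeS2:Fe2O3 mole ratio is 4:2, so n(Fe2O3) = 2.0739 × 2/4 = 1.0370 mol.
Mass of Fe2O3 = 1.0370 mol × 159.70 g/mol = 165.60 g.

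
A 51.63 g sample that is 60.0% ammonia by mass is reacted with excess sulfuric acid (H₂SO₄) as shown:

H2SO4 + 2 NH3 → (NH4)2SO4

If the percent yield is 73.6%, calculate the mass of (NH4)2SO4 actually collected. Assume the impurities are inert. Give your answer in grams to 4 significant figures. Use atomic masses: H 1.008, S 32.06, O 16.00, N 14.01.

Pure NH3 available = 51.63 g × 0.600 = 30.978 g.
M(NH3) = 14.01 + 3(1.008) = 17.034 g/mol.
M((NH4)2SO4) = 2(14.01) + 8(1.008) + 32.06 + 4(16.00) = 132.144 g/mol.
n(NH3) = 30.978 g / 17.034 g/mol = 1.8186 mol.
From the equation the NH3:(NH4)2SO4 mole ratio is 2:1, so n((NH4)2SO4) = 1.8186 × 1/2 = 0.90930 mol.
Mass of (NH4)2SO4 = 0.90930 mol × 132.144 g/mol = 120.16 g.
Actual mass collected = 120.16 g × 0.736 = 88.437 g.

88.44 g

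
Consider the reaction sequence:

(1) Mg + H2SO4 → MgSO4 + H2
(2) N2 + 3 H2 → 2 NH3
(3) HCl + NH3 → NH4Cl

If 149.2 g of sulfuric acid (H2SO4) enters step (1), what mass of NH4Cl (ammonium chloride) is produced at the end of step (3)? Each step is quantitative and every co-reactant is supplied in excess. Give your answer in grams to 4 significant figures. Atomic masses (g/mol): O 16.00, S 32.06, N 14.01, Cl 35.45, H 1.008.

54.25 g

M(H2SO4) = 2(1.008) + 32.06 + 4(16.00) = 98.076 g/mol.
M(NH4Cl) = 14.01 + 4(1.008) + 35.45 = 53.492 g/mol.
n(H2SO4) = 149.2 / 98.076 = 1.5213 mol.
Reaction (1): H2SO4→H2 ratio 1:1 ⇒ n(H2) = 1.5213 mol.
Reaction (2): H2→NH3 ratio 3:2 ⇒ n(NH3) = 1.0142 mol.
Reaction (3): NH3→NH4Cl ratio 1:1 ⇒ n(NH4Cl) = 1.0142 mol.
Mass of NH4Cl = 1.0142 × 53.492 = 54.250 g.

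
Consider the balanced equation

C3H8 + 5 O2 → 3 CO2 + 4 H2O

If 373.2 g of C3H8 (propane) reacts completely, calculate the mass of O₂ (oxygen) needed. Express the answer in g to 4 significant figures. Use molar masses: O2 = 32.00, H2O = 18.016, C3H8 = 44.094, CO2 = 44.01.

n(C3H8) = 373.20 g / 44.094 g/mol = 8.4637 mol.
From the equation the C3H8:O2 mole ratio is 1:5, so n(O2) = 8.4637 × 5/1 = 42.319 mol.
Mass of O2 = 42.319 mol × 32.00 g/mol = 1354.2 g.

1354 g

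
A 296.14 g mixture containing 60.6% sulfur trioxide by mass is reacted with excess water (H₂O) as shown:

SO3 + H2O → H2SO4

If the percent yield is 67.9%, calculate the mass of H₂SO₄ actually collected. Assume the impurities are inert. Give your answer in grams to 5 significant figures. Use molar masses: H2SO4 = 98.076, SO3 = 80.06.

Pure SO3 available = 296.14 g × 0.606 = 179.461 g.
n(SO3) = 179.461 g / 80.06 g/mol = 2.24158 mol.
From the equation the SO3:H2SO4 mole ratio is 1:1, so n(H2SO4) = 2.24158 × 1/1 = 2.24158 mol.
Mass of H2SO4 = 2.24158 mol × 98.076 g/mol = 219.845 g.
Actual mass collected = 219.845 g × 0.679 = 149.275 g.

149.27 g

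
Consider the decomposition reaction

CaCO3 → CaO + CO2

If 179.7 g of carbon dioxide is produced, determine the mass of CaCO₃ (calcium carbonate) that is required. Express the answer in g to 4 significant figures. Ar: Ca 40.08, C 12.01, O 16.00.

M(CO2) = 12.01 + 2(16.00) = 44.01 g/mol.
M(CaCO3) = 40.08 + 12.01 + 3(16.00) = 100.09 g/mol.
n(CO2) = 179.70 g / 44.01 g/mol = 4.0832 mol.
From the equation the CO2:CaCO3 mole ratio is 1:1, so n(CaCO3) = 4.0832 × 1/1 = 4.0832 mol.
Mass of CaCO3 = 4.0832 mol × 100.09 g/mol = 408.68 g.

408.7 g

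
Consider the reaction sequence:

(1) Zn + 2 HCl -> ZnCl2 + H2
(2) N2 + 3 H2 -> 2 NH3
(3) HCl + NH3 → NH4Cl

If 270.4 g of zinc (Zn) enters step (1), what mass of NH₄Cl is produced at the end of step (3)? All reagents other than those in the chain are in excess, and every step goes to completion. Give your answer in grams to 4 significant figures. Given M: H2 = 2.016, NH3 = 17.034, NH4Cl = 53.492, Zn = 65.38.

n(Zn) = 270.4 / 65.38 = 4.1358 mol.
Reaction (1): Zn→H2 ratio 1:1 ⇒ n(H2) = 4.1358 mol.
Reaction (2): H2→NH3 ratio 3:2 ⇒ n(NH3) = 2.7572 mol.
Reaction (3): NH3→NH4Cl ratio 1:1 ⇒ n(NH4Cl) = 2.7572 mol.
Mass of NH4Cl = 2.7572 × 53.492 = 147.49 g.

147.5 g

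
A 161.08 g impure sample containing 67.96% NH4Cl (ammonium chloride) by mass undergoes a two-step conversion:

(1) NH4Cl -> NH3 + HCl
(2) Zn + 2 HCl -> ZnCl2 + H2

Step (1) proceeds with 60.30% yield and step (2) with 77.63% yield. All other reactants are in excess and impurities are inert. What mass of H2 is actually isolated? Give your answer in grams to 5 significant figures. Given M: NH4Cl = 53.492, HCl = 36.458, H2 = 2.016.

0.96564 g

Pure NH4Cl = 161.08 × 0.6796 = 109.470 g.
n(NH4Cl) = 109.470 / 53.492 = 2.04647 mol.
Step 1 (NH4Cl:HCl = 1:1): theoretical n(HCl) = 2.04647 mol; at 60.30% yield, n(HCl) = 1.23402 mol.
Step 2 (HCl:H2 = 2:1): theoretical n(H2) = 0.617012 mol, so theoretical mass = 0.617012 × 2.016 = 1.24390 g.
At 77.63% yield, actual mass of H2 = 1.24390 × 0.7763 = 0.965636 g.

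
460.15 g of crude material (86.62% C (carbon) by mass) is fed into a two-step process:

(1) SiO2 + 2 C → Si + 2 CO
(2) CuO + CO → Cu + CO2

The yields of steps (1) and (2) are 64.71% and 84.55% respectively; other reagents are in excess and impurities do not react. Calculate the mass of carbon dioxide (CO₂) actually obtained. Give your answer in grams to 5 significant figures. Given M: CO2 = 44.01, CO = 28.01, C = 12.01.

Pure C = 460.15 × 0.8662 = 398.582 g.
n(C) = 398.582 / 12.01 = 33.1875 mol.
Step 1 (C:CO = 2:2): theoretical n(CO) = 33.1875 mol; at 64.71% yield, n(CO) = 21.4756 mol.
Step 2 (CO:CO2 = 1:1): theoretical n(CO2) = 21.4756 mol, so theoretical mass = 21.4756 × 44.01 = 945.143 g.
At 84.55% yield, actual mass of CO2 = 945.143 × 0.8455 = 799.118 g.

799.12 g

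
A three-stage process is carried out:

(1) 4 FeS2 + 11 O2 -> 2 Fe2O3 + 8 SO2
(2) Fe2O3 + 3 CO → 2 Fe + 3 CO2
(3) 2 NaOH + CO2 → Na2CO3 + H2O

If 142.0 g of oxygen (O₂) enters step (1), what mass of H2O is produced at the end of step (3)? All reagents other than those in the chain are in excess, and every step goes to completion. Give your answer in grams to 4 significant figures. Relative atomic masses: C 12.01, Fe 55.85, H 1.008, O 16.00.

43.61 g

M(O2) = 2(16.00) = 32.00 g/mol.
M(H2O) = 2(1.008) + 16.00 = 18.016 g/mol.
n(O2) = 142.0 / 32.00 = 4.4375 mol.
Reaction (1): O2→Fe2O3 ratio 11:2 ⇒ n(Fe2O3) = 0.80682 mol.
Reaction (2): Fe2O3→CO2 ratio 1:3 ⇒ n(CO2) = 2.4205 mol.
Reaction (3): CO2→H2O ratio 1:1 ⇒ n(H2O) = 2.4205 mol.
Mass of H2O = 2.4205 × 18.016 = 43.607 g.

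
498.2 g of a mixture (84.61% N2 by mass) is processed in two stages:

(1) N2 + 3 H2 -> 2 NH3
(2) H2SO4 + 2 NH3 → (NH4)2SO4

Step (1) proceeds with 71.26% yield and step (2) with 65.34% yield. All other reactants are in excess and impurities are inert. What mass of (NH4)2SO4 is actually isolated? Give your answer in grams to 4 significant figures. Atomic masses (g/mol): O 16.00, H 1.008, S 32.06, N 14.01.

Pure N2 = 498.2 × 0.8461 = 421.53 g.
M(N2) = 2(14.01) = 28.02 g/mol.
M((NH4)2SO4) = 2(14.01) + 8(1.008) + 32.06 + 4(16.00) = 132.144 g/mol.
n(N2) = 421.53 / 28.02 = 15.044 mol.
Step 1 (N2:NH3 = 1:2): theoretical n(NH3) = 30.088 mol; at 71.26% yield, n(NH3) = 21.440 mol.
Step 2 (NH3:(NH4)2SO4 = 2:1): theoretical n((NH4)2SO4) = 10.720 mol, so theoretical mass = 10.720 × 132.144 = 1416.6 g.
At 65.34% yield, actual mass of (NH4)2SO4 = 1416.6 × 0.6534 = 925.61 g.

925.6 g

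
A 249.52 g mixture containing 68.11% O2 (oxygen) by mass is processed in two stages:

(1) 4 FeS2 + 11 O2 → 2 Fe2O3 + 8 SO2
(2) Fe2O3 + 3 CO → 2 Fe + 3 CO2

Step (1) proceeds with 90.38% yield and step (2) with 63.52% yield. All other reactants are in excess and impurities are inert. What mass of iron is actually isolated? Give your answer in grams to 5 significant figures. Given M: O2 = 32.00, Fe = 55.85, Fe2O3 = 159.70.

Pure O2 = 249.52 × 0.6811 = 169.948 g.
n(O2) = 169.948 / 32.00 = 5.31088 mol.
Step 1 (O2:Fe2O3 = 11:2): theoretical n(Fe2O3) = 0.965614 mol; at 90.38% yield, n(Fe2O3) = 0.872722 mol.
Step 2 (Fe2O3:Fe = 1:2): theoretical n(Fe) = 1.74544 mol, so theoretical mass = 1.74544 × 55.85 = 97.4830 g.
At 63.52% yield, actual mass of Fe = 97.4830 × 0.6352 = 61.9212 g.

61.921 g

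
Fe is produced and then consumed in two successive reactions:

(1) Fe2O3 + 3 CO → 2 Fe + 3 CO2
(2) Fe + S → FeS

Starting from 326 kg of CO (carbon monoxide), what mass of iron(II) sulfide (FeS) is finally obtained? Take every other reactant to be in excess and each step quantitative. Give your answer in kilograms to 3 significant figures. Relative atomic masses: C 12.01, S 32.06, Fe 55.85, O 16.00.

682 kg

M(CO) = 12.01 + 16.00 = 28.01 g/mol.
M(FeS) = 55.85 + 32.06 = 87.91 g/mol.
326 kg = 326000 g.
n(CO) = 326000 / 28.01 = 11640 mol.
Step 1 gives a 3:2 ratio of CO to Fe, so n(Fe) = 7759 mol.
In step 2 the Fe:FeS ratio is 1:1, so n(FeS) = 7759 mol.
Mass of FeS = 7759 × 87.91 = 682100 g = 682 kg.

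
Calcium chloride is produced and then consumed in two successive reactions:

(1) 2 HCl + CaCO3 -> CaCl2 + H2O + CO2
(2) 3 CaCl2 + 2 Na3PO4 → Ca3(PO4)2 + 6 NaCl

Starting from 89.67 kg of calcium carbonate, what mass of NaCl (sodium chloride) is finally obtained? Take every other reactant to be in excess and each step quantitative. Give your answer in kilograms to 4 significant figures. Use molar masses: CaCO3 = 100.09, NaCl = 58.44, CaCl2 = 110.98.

104.7 kg

89.67 kg = 89670 g.
n(CaCO3) = 89670 / 100.09 = 895.89 mol.
Step 1 gives a 1:1 ratio of CaCO3 to CaCl2, so n(CaCl2) = 895.89 mol.
In step 2 the CaCl2:NaCl ratio is 3:6, so n(NaCl) = 1791.8 mol.
Mass of NaCl = 1791.8 × 58.44 = 104710 g = 104.7 kg.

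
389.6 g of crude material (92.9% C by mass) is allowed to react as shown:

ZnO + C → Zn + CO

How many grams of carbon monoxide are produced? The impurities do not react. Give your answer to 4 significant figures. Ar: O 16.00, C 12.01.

844.1 g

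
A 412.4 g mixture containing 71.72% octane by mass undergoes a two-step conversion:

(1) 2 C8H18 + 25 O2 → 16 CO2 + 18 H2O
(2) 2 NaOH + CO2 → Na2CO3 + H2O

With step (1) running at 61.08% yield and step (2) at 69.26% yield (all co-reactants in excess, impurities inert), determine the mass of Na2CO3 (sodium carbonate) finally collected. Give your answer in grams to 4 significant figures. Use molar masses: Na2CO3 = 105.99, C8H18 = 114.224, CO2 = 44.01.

Pure C8H18 = 412.4 × 0.7172 = 295.77 g.
n(C8H18) = 295.77 / 114.224 = 2.5894 mol.
Step 1 (C8H18:CO2 = 2:16): theoretical n(CO2) = 20.715 mol; at 61.08% yield, n(CO2) = 12.653 mol.
Step 2 (CO2:Na2CO3 = 1:1): theoretical n(Na2CO3) = 12.653 mol, so theoretical mass = 12.653 × 105.99 = 1341.1 g.
At 69.26% yield, actual mass of Na2CO3 = 1341.1 × 0.6926 = 928.83 g.

928.8 g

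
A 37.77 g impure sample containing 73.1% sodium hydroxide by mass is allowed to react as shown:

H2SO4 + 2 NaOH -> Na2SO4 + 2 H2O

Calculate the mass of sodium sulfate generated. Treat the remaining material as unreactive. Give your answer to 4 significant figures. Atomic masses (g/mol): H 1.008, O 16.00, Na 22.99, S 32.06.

49.02 g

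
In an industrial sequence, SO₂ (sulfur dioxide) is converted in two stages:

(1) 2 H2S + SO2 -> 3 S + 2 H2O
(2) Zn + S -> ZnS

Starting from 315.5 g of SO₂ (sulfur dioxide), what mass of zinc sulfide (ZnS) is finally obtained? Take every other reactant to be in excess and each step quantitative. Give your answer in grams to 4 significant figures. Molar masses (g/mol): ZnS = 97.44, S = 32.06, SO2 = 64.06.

n(SO2) = 315.50 / 64.06 = 4.9251 mol.
Step 1 gives a 1:3 ratio of SO2 to S, so n(S) = 14.775 mol.
In step 2 the S:ZnS ratio is 1:1, so n(ZnS) = 14.775 mol.
Mass of ZnS = 14.775 × 97.44 = 1439.7 g.

1440 g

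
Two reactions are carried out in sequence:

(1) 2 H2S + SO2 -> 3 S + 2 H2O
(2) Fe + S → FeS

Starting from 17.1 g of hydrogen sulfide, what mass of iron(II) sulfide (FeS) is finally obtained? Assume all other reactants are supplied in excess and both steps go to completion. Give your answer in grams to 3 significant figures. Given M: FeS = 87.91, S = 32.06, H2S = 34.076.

n(H2S) = 17.10 / 34.076 = 0.5018 mol.
Step 1 gives a 2:3 ratio of H2S to S, so n(S) = 0.7527 mol.
In step 2 the S:FeS ratio is 1:1, so n(FeS) = 0.7527 mol.
Mass of FeS = 0.7527 × 87.91 = 66.17 g.

66.2 g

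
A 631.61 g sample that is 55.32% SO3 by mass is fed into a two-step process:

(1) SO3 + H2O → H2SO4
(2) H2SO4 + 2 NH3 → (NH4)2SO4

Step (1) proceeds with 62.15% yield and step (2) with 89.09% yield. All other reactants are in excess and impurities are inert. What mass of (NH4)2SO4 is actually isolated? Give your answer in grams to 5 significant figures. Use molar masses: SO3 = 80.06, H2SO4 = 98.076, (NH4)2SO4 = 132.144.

319.33 g

Pure SO3 = 631.61 × 0.5532 = 349.407 g.
n(SO3) = 349.407 / 80.06 = 4.36431 mol.
Step 1 (SO3:H2SO4 = 1:1): theoretical n(H2SO4) = 4.36431 mol; at 62.15% yield, n(H2SO4) = 2.71242 mol.
Step 2 (H2SO4:(NH4)2SO4 = 1:1): theoretical n((NH4)2SO4) = 2.71242 mol, so theoretical mass = 2.71242 × 132.144 = 358.430 g.
At 89.09% yield, actual mass of (NH4)2SO4 = 358.430 × 0.8909 = 319.325 g.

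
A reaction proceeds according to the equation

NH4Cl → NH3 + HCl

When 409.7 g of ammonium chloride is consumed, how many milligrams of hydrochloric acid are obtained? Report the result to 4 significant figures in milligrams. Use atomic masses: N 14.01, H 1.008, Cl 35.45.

279200 mg

M(NH4Cl) = 14.01 + 4(1.008) + 35.45 = 53.492 g/mol.
M(HCl) = 1.008 + 35.45 = 36.458 g/mol.
n(NH4Cl) = 409.70 g / 53.492 g/mol = 7.6591 mol.
From the equation the NH4Cl:HCl mole ratio is 1:1, so n(HCl) = 7.6591 × 1/1 = 7.6591 mol.
Mass of HCl = 7.6591 mol × 36.458 g/mol = 279.24 g.
Converting to mg: 279.24 g = 279200 mg.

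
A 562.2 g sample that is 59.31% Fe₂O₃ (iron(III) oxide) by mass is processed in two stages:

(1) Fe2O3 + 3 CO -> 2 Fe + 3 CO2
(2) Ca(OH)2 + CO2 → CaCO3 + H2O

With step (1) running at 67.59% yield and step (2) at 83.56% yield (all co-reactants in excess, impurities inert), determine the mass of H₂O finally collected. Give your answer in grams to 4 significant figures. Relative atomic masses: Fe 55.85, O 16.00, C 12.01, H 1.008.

63.73 g

Pure Fe2O3 = 562.2 × 0.5931 = 333.44 g.
M(Fe2O3) = 2(55.85) + 3(16.00) = 159.70 g/mol.
M(H2O) = 2(1.008) + 16.00 = 18.016 g/mol.
n(Fe2O3) = 333.44 / 159.70 = 2.0879 mol.
Step 1 (Fe2O3:CO2 = 1:3): theoretical n(CO2) = 6.2638 mol; at 67.59% yield, n(CO2) = 4.2337 mol.
Step 2 (CO2:H2O = 1:1): theoretical n(H2O) = 4.2337 mol, so theoretical mass = 4.2337 × 18.016 = 76.274 g.
At 83.56% yield, actual mass of H2O = 76.274 × 0.8356 = 63.734 g.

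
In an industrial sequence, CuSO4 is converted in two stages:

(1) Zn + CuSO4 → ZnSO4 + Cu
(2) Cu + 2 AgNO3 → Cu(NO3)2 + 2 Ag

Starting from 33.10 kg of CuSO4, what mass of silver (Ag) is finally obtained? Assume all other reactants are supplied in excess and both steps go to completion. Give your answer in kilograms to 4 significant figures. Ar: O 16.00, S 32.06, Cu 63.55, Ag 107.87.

44.74 kg

M(CuSO4) = 63.55 + 32.06 + 4(16.00) = 159.61 g/mol.
M(Ag) = 107.87 g/mol.
33.10 kg = 33100 g.
n(CuSO4) = 33100 / 159.61 = 207.38 mol.
Step 1 gives a 1:1 ratio of CuSO4 to Cu, so n(Cu) = 207.38 mol.
In step 2 the Cu:Ag ratio is 1:2, so n(Ag) = 414.76 mol.
Mass of Ag = 414.76 × 107.87 = 44740 g = 44.74 kg.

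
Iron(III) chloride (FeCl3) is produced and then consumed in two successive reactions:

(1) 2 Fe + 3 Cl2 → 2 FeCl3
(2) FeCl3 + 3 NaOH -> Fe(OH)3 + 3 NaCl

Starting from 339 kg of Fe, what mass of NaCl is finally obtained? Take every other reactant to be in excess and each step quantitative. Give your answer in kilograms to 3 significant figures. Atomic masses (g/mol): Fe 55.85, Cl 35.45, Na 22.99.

1060 kg

M(Fe) = 55.85 g/mol.
M(NaCl) = 22.99 + 35.45 = 58.44 g/mol.
339 kg = 339000 g.
n(Fe) = 339000 / 55.85 = 6070 mol.
Step 1 gives a 2:2 ratio of Fe to FeCl3, so n(FeCl3) = 6070 mol.
In step 2 the FeCl3:NaCl ratio is 1:3, so n(NaCl) = 18210 mol.
Mass of NaCl = 18210 × 58.44 = 1.064 × 10^6 g = 1060 kg.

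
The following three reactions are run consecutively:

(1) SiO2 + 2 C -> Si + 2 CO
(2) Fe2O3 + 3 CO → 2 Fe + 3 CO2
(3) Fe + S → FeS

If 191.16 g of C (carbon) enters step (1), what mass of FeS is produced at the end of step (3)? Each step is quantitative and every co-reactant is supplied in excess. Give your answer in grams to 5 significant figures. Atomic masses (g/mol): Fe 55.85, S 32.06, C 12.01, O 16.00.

932.83 g

M(C) = 12.01 g/mol.
M(FeS) = 55.85 + 32.06 = 87.91 g/mol.
n(C) = 191.16 / 12.01 = 15.9167 mol.
Reaction (1): C→CO ratio 2:2 ⇒ n(CO) = 15.9167 mol.
Reaction (2): CO→Fe ratio 3:2 ⇒ n(Fe) = 10.6112 mol.
Reaction (3): Fe→FeS ratio 1:1 ⇒ n(FeS) = 10.6112 mol.
Mass of FeS = 10.6112 × 87.91 = 932.827 g.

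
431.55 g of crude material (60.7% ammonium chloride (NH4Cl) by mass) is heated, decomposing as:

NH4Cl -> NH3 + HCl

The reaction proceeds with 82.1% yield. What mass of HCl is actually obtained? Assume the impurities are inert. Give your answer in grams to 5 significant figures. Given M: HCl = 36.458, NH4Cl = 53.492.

Pure NH4Cl available = 431.55 g × 0.607 = 261.951 g.
n(NH4Cl) = 261.951 g / 53.492 g/mol = 4.89701 mol.
From the equation the NH4Cl:HCl mole ratio is 1:1, so n(HCl) = 4.89701 × 1/1 = 4.89701 mol.
Mass of HCl = 4.89701 mol × 36.458 g/mol = 178.535 g.
Actual mass collected = 178.535 g × 0.821 = 146.577 g.

146.58 g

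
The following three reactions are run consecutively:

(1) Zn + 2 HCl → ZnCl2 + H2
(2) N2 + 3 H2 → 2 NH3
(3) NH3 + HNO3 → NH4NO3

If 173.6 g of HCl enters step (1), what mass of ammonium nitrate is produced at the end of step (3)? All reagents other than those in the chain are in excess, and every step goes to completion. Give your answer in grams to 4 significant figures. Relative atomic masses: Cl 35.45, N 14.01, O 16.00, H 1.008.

M(HCl) = 1.008 + 35.45 = 36.458 g/mol.
M(NH4NO3) = 2(14.01) + 4(1.008) + 3(16.00) = 80.052 g/mol.
n(HCl) = 173.6 / 36.458 = 4.7616 mol.
Reaction (1): HCl→H2 ratio 2:1 ⇒ n(H2) = 2.3808 mol.
Reaction (2): H2→NH3 ratio 3:2 ⇒ n(NH3) = 1.5872 mol.
Reaction (3): NH3→NH4NO3 ratio 1:1 ⇒ n(NH4NO3) = 1.5872 mol.
Mass of NH4NO3 = 1.5872 × 80.052 = 127.06 g.

127.1 g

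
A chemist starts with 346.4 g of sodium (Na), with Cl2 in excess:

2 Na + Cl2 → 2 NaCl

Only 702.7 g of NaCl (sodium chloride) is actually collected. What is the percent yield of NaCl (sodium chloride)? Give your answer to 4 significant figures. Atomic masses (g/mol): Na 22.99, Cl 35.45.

M(Na) = 22.99 g/mol.
M(NaCl) = 22.99 + 35.45 = 58.44 g/mol.
n(Na) = 346.40 g / 22.99 g/mol = 15.067 mol.
From the equation the Na:NaCl mole ratio is 2:2, so n(NaCl) = 15.067 × 2/2 = 15.067 mol.
Mass of NaCl = 15.067 mol × 58.44 g/mol = 880.54 g.
This is the theoretical yield. Percent yield = 702.7 g / 880.54 g × 100% = 79.803%.

79.80 %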